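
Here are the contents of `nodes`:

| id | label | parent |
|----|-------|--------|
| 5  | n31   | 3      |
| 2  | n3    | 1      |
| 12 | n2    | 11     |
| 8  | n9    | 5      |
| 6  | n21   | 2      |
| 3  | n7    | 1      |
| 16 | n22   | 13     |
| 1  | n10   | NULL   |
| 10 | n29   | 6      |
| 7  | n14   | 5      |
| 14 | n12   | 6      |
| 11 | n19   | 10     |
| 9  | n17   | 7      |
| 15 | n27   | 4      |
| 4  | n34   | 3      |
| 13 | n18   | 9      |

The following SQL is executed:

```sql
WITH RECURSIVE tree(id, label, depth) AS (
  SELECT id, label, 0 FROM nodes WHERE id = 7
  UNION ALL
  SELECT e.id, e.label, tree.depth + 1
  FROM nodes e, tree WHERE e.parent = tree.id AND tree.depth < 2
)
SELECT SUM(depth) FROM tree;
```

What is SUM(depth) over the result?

3

Base: id=7 (n14) at depth 0.
Iteration 1: rows with parent in {7} -> n17 (id 9, depth 1).
Iteration 2: rows with parent in {9} -> n18 (id 13, depth 2).
Iteration 3: depth < 2 fails for all current rows; recursion stops.
SUM(depth) = 0 + 1 + 2 = 3.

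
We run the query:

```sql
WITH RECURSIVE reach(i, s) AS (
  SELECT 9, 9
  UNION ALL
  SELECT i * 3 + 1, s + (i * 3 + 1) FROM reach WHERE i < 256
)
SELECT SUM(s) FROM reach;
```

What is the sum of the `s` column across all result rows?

Base: i=9, s=9.
Iteration 1: 9 < 256 holds -> i = 9 * 3 + 1 = 28, s = 9 + 28 = 37.
Iteration 2: 28 < 256 holds -> i = 28 * 3 + 1 = 85, s = 37 + 85 = 122.
Iteration 3: 85 < 256 holds -> i = 85 * 3 + 1 = 256, s = 122 + 256 = 378.
Iteration 4: 256 < 256 fails; recursion stops.
SUM(s) = 9 + 37 + 122 + 378 = 546.

546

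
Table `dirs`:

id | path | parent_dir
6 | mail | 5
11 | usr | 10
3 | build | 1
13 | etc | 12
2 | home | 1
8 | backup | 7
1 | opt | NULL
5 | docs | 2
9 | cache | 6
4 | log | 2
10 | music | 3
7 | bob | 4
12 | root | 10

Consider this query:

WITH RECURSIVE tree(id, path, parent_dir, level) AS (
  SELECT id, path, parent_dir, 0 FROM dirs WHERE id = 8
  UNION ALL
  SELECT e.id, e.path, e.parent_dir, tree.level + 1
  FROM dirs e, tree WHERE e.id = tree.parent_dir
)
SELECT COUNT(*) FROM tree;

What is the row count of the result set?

Base: id=8 (backup), parent_dir=7, level 0.
Iteration 1: join on id=7 -> bob (id 7, parent_dir=4, level 1).
Iteration 2: join on id=4 -> log (id 4, parent_dir=2, level 2).
Iteration 3: join on id=2 -> home (id 2, parent_dir=1, level 3).
Iteration 4: join on id=1 -> opt (id 1, parent_dir=NULL, level 4).
Iteration 5: parent_dir is NULL; no match; recursion stops.
Total rows emitted: 5.

5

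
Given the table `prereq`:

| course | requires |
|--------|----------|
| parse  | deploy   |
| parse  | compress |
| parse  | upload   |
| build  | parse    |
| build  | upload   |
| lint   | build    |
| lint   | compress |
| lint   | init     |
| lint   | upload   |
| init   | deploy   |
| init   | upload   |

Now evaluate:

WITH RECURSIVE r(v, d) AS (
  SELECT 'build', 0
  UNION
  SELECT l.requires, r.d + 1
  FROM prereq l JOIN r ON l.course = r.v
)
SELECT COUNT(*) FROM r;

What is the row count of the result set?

Base: (build, d=0).
Iteration 1: edges from {build} -> (parse, d=1), (upload, d=1).
Iteration 2: edges from {parse,upload} -> (compress, d=2), (deploy, d=2), (upload, d=2).
Iteration 3: no outgoing edges from {compress,deploy,upload}; recursion stops.
Total rows emitted: 6.

6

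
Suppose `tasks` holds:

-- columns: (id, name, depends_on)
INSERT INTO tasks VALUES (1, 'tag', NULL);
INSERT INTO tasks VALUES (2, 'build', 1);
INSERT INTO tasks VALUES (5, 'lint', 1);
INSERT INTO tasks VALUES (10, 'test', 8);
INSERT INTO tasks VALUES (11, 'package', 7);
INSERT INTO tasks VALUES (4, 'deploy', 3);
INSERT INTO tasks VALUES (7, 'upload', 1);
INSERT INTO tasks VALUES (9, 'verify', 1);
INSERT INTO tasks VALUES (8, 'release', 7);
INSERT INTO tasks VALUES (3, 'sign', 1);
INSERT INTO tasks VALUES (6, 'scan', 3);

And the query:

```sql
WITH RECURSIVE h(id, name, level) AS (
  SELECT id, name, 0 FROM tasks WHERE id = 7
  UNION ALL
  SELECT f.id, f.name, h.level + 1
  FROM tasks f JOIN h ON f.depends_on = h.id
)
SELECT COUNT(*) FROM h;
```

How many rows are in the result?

Base: id=7 (upload) at level 0.
Iteration 1: rows with depends_on in {7} -> release (id 8, level 1), package (id 11, level 1).
Iteration 2: rows with depends_on in {8,11} -> test (id 10, level 2).
Iteration 3: no rows with depends_on in {10}; recursion stops.
Total rows emitted: 4.

4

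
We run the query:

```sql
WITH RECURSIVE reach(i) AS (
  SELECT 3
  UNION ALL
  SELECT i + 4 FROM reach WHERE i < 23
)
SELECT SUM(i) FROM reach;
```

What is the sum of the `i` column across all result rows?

Base: i=3.
Iteration 1: 3 < 23 holds -> i = 3 + 4 = 7.
Iteration 2: 7 < 23 holds -> i = 7 + 4 = 11.
Iteration 3: 11 < 23 holds -> i = 11 + 4 = 15.
Iteration 4: 15 < 23 holds -> i = 15 + 4 = 19.
Iteration 5: 19 < 23 holds -> i = 19 + 4 = 23.
Iteration 6: 23 < 23 fails; recursion stops.
SUM(i) = 3 + 7 + 11 + 15 + 19 + 23 = 78.

78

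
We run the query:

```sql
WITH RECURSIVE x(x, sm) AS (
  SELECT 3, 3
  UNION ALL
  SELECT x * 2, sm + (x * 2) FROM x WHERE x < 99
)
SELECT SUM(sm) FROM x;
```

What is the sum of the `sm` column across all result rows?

Base: x=3, sm=3.
Iteration 1: 3 < 99 holds -> x = 3 * 2 = 6, sm = 3 + 6 = 9.
Iteration 2: 6 < 99 holds -> x = 6 * 2 = 12, sm = 9 + 12 = 21.
Iteration 3: 12 < 99 holds -> x = 12 * 2 = 24, sm = 21 + 24 = 45.
Iteration 4: 24 < 99 holds -> x = 24 * 2 = 48, sm = 45 + 48 = 93.
Iteration 5: 48 < 99 holds -> x = 48 * 2 = 96, sm = 93 + 96 = 189.
Iteration 6: 96 < 99 holds -> x = 96 * 2 = 192, sm = 189 + 192 = 381.
Iteration 7: 192 < 99 fails; recursion stops.
SUM(sm) = 3 + 9 + 21 + 45 + 93 + 189 + 381 = 741.

741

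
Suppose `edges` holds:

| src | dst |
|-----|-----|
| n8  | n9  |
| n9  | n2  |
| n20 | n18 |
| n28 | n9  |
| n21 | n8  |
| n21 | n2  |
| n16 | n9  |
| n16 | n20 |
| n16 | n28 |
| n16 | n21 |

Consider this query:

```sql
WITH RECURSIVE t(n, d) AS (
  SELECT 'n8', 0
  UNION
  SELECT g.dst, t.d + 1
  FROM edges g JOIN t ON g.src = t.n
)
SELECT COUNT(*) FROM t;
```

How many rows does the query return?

Base: (n8, d=0).
Iteration 1: edges from {n8} -> (n9, d=1).
Iteration 2: edges from {n9} -> (n2, d=2).
Iteration 3: no outgoing edges from {n2}; recursion stops.
Total rows emitted: 3.

3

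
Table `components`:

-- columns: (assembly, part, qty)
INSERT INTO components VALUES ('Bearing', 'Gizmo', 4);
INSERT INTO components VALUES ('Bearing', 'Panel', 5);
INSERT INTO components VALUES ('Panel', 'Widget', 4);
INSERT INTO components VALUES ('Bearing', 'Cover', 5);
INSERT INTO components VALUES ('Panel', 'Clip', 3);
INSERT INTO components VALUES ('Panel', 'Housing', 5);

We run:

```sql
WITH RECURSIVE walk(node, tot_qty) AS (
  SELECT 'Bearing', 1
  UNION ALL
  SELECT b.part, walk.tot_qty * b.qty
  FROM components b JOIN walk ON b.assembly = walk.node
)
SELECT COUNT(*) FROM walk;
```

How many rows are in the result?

7

Base: (Bearing, tot_qty=1).
Iteration 1: components of {Bearing} -> Cover = 1*5 = 5, Gizmo = 1*4 = 4, Panel = 1*5 = 5.
Iteration 2: components of {Cover,Gizmo,Panel} -> Clip = 5*3 = 15, Housing = 5*5 = 25, Widget = 5*4 = 20.
Iteration 3: no further components; recursion stops.
Total rows emitted: 7.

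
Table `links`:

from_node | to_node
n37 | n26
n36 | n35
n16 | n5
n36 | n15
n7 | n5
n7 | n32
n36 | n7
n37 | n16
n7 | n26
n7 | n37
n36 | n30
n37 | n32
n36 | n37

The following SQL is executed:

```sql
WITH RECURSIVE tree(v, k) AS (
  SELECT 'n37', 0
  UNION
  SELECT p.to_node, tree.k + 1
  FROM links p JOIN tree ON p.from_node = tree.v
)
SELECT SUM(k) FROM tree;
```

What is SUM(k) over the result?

5

Base: (n37, k=0).
Iteration 1: edges from {n37} -> (n16, k=1), (n26, k=1), (n32, k=1).
Iteration 2: edges from {n16,n26,n32} -> (n5, k=2).
Iteration 3: no outgoing edges from {n5}; recursion stops.
SUM(k) = 0 + 1 + 1 + 1 + 2 = 5.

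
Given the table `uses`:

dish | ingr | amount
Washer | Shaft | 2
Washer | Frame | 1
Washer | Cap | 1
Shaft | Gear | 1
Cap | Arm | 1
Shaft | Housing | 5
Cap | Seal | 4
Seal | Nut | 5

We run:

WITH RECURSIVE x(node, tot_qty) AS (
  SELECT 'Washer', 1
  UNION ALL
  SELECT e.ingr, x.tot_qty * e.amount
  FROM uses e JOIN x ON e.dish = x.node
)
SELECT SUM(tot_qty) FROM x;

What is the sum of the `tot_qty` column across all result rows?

42

Base: (Washer, tot_qty=1).
Iteration 1: components of {Washer} -> Cap = 1*1 = 1, Frame = 1*1 = 1, Shaft = 1*2 = 2.
Iteration 2: components of {Cap,Frame,Shaft} -> Arm = 1*1 = 1, Gear = 2*1 = 2, Housing = 2*5 = 10, Seal = 1*4 = 4.
Iteration 3: components of {Arm,Gear,Housing,Seal} -> Nut = 4*5 = 20.
Iteration 4: no further components; recursion stops.
SUM(tot_qty) = 1 + 2 + 1 + 1 + 2 + 10 + 1 + 4 + 20 = 42.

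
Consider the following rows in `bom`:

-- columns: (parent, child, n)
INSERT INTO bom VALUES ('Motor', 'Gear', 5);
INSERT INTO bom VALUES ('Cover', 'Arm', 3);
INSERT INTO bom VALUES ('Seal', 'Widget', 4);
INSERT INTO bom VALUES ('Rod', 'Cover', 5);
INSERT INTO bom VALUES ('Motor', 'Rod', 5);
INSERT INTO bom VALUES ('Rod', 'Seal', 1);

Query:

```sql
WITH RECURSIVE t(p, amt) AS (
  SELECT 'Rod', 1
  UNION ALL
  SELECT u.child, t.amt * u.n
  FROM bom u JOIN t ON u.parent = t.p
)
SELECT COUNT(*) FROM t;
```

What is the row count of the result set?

Base: (Rod, amt=1).
Iteration 1: components of {Rod} -> Cover = 1*5 = 5, Seal = 1*1 = 1.
Iteration 2: components of {Cover,Seal} -> Arm = 5*3 = 15, Widget = 1*4 = 4.
Iteration 3: no further components; recursion stops.
Total rows emitted: 5.

5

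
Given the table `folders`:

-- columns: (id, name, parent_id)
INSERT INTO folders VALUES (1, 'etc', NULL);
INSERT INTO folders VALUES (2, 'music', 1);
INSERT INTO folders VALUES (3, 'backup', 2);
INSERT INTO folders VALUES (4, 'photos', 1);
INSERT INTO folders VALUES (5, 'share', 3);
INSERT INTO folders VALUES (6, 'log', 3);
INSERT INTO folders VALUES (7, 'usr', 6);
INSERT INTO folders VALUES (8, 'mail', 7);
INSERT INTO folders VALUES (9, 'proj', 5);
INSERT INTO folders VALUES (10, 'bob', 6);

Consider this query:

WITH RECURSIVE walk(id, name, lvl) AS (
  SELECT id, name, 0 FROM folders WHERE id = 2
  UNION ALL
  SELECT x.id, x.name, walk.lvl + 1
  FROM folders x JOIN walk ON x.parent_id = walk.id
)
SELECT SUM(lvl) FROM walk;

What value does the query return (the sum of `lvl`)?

18

Base: id=2 (music) at lvl 0.
Iteration 1: rows with parent_id in {2} -> backup (id 3, lvl 1).
Iteration 2: rows with parent_id in {3} -> share (id 5, lvl 2), log (id 6, lvl 2).
Iteration 3: rows with parent_id in {5,6} -> usr (id 7, lvl 3), proj (id 9, lvl 3), bob (id 10, lvl 3).
Iteration 4: rows with parent_id in {7,9,10} -> mail (id 8, lvl 4).
Iteration 5: no rows with parent_id in {8}; recursion stops.
SUM(lvl) = 0 + 1 + 2 + 2 + 3 + 3 + 3 + 4 = 18.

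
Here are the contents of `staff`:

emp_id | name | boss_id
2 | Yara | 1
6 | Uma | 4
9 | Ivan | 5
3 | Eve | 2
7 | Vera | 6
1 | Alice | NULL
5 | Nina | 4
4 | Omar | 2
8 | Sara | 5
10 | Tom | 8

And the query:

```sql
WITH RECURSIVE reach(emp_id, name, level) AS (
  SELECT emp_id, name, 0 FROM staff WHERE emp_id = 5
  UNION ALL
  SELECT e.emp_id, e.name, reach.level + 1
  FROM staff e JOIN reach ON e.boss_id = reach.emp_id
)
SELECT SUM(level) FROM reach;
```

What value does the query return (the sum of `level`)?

4

Base: emp_id=5 (Nina) at level 0.
Iteration 1: rows with boss_id in {5} -> Sara (id 8, level 1), Ivan (id 9, level 1).
Iteration 2: rows with boss_id in {8,9} -> Tom (id 10, level 2).
Iteration 3: no rows with boss_id in {10}; recursion stops.
SUM(level) = 0 + 1 + 1 + 2 = 4.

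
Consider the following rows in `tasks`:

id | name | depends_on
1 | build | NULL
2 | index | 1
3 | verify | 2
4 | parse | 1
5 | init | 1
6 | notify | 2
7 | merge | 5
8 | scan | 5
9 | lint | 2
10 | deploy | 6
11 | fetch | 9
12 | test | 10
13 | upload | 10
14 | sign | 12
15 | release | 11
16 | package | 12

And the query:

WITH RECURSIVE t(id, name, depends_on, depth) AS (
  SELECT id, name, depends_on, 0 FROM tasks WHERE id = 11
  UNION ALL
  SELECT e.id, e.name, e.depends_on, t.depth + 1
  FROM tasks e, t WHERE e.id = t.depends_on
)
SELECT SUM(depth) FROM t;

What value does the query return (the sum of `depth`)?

6

Base: id=11 (fetch), depends_on=9, depth 0.
Iteration 1: join on id=9 -> lint (id 9, depends_on=2, depth 1).
Iteration 2: join on id=2 -> index (id 2, depends_on=1, depth 2).
Iteration 3: join on id=1 -> build (id 1, depends_on=NULL, depth 3).
Iteration 4: depends_on is NULL; no match; recursion stops.
SUM(depth) = 0 + 1 + 2 + 3 = 6.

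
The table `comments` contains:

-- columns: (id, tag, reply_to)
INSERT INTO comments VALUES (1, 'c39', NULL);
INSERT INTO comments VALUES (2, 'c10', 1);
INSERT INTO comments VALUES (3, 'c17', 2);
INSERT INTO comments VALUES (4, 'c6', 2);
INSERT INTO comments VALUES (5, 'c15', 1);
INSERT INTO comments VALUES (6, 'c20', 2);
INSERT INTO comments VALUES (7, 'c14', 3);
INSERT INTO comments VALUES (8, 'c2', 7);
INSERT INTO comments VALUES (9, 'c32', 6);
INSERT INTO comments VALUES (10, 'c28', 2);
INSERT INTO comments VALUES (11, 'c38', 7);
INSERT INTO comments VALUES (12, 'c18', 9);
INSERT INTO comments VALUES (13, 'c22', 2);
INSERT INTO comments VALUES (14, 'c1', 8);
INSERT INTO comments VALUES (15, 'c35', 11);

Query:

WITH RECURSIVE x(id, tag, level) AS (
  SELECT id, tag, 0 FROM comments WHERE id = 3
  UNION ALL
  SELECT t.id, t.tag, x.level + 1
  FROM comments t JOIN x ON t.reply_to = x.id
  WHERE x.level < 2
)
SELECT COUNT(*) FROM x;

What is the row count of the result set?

4

Base: id=3 (c17) at level 0.
Iteration 1: rows with reply_to in {3} -> c14 (id 7, level 1).
Iteration 2: rows with reply_to in {7} -> c2 (id 8, level 2), c38 (id 11, level 2).
Iteration 3: level < 2 fails for all current rows; recursion stops.
Total rows emitted: 4.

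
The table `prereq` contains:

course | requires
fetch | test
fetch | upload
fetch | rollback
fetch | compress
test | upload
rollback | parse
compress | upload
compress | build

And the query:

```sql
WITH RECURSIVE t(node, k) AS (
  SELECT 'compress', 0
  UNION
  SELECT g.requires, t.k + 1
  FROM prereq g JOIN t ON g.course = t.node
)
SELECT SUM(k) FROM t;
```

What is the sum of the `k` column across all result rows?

2

Base: (compress, k=0).
Iteration 1: edges from {compress} -> (build, k=1), (upload, k=1).
Iteration 2: no outgoing edges from {build,upload}; recursion stops.
SUM(k) = 0 + 1 + 1 = 2.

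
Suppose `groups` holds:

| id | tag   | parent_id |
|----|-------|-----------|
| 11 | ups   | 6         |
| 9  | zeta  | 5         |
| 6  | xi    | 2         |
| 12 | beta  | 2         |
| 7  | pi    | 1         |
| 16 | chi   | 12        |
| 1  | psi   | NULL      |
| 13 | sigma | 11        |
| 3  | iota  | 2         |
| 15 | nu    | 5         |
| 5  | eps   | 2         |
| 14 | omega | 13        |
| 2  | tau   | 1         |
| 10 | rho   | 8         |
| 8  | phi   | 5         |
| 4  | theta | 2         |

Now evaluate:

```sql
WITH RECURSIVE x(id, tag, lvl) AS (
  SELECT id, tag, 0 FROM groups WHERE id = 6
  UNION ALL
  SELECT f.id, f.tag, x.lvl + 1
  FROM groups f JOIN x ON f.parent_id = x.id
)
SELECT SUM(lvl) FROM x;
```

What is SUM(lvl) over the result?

Base: id=6 (xi) at lvl 0.
Iteration 1: rows with parent_id in {6} -> ups (id 11, lvl 1).
Iteration 2: rows with parent_id in {11} -> sigma (id 13, lvl 2).
Iteration 3: rows with parent_id in {13} -> omega (id 14, lvl 3).
Iteration 4: no rows with parent_id in {14}; recursion stops.
SUM(lvl) = 0 + 1 + 2 + 3 = 6.

6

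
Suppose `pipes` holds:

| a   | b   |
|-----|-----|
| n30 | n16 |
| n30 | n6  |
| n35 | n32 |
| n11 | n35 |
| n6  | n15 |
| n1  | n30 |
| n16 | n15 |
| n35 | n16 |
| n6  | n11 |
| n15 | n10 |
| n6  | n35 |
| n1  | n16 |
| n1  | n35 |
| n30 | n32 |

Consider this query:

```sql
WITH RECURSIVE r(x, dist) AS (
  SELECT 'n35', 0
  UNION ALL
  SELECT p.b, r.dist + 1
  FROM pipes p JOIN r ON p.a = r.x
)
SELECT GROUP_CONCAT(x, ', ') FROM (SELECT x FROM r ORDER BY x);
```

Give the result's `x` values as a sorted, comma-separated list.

n10, n15, n16, n32, n35

Base: (n35, dist=0).
Iteration 1: edges from {n35} -> (n16, dist=1), (n32, dist=1).
Iteration 2: edges from {n16,n32} -> (n15, dist=2).
Iteration 3: edges from {n15} -> (n10, dist=3).
Iteration 4: no outgoing edges from {n10}; recursion stops.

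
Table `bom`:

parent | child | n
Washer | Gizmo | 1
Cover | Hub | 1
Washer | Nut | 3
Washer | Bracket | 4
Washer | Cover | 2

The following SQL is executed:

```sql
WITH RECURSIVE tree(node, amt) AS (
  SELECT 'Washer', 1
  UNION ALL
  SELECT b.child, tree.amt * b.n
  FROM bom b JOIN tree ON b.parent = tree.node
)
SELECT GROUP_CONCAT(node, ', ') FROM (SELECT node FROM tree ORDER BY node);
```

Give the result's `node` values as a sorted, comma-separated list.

Bracket, Cover, Gizmo, Hub, Nut, Washer

Base: (Washer, amt=1).
Iteration 1: components of {Washer} -> Bracket = 1*4 = 4, Cover = 1*2 = 2, Gizmo = 1*1 = 1, Nut = 1*3 = 3.
Iteration 2: components of {Bracket,Cover,Gizmo,Nut} -> Hub = 2*1 = 2.
Iteration 3: no further components; recursion stops.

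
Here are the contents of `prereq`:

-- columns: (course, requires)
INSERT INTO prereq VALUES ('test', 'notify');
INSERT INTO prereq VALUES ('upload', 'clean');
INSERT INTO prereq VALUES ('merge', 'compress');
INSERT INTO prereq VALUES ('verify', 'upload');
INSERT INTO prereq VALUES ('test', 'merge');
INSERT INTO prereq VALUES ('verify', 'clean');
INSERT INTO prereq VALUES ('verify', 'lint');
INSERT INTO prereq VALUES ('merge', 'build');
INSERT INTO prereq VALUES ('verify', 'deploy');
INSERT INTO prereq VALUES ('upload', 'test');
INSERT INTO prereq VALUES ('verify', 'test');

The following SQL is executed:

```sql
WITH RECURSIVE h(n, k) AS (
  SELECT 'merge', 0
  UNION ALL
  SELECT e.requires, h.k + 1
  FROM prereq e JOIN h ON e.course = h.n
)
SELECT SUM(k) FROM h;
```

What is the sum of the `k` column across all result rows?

2

Base: (merge, k=0).
Iteration 1: edges from {merge} -> (build, k=1), (compress, k=1).
Iteration 2: no outgoing edges from {build,compress}; recursion stops.
SUM(k) = 0 + 1 + 1 = 2.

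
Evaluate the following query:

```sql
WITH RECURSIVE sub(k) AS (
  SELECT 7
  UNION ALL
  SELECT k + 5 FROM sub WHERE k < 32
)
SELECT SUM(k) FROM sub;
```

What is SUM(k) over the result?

Base: k=7.
Iteration 1: 7 < 32 holds -> k = 7 + 5 = 12.
Iteration 2: 12 < 32 holds -> k = 12 + 5 = 17.
Iteration 3: 17 < 32 holds -> k = 17 + 5 = 22.
Iteration 4: 22 < 32 holds -> k = 22 + 5 = 27.
Iteration 5: 27 < 32 holds -> k = 27 + 5 = 32.
Iteration 6: 32 < 32 fails; recursion stops.
SUM(k) = 7 + 12 + 17 + 22 + 27 + 32 = 117.

117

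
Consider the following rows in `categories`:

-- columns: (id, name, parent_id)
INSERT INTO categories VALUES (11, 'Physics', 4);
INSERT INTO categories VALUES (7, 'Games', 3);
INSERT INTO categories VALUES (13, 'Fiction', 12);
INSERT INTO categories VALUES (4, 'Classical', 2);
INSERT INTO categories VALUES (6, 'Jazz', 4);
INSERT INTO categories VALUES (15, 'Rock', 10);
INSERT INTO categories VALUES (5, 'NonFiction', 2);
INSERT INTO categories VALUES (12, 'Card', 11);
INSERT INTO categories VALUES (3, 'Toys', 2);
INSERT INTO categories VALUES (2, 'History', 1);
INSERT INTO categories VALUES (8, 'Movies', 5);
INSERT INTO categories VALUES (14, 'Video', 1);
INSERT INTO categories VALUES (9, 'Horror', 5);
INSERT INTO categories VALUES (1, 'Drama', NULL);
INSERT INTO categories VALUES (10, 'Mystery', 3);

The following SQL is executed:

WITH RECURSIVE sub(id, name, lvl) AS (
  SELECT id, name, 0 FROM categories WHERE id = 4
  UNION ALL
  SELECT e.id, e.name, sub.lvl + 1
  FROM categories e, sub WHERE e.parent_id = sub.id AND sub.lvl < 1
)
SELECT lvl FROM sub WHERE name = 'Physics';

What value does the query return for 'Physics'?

1

Base: id=4 (Classical) at lvl 0.
Iteration 1: rows with parent_id in {4} -> Jazz (id 6, lvl 1), Physics (id 11, lvl 1).
Iteration 2: lvl < 1 fails for all current rows; recursion stops.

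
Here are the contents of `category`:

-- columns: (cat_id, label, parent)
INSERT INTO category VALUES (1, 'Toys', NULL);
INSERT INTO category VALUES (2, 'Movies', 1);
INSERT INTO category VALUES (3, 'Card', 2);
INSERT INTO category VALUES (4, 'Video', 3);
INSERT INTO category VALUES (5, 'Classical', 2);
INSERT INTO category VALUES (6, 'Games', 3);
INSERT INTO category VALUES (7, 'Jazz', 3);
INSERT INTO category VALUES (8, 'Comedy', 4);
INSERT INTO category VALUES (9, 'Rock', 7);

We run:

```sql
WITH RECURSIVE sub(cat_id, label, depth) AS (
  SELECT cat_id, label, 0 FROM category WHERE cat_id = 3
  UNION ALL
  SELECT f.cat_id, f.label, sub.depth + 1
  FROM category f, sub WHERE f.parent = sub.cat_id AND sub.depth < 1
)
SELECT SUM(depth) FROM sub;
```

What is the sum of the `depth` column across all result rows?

3

Base: cat_id=3 (Card) at depth 0.
Iteration 1: rows with parent in {3} -> Video (id 4, depth 1), Games (id 6, depth 1), Jazz (id 7, depth 1).
Iteration 2: depth < 1 fails for all current rows; recursion stops.
SUM(depth) = 0 + 1 + 1 + 1 = 3.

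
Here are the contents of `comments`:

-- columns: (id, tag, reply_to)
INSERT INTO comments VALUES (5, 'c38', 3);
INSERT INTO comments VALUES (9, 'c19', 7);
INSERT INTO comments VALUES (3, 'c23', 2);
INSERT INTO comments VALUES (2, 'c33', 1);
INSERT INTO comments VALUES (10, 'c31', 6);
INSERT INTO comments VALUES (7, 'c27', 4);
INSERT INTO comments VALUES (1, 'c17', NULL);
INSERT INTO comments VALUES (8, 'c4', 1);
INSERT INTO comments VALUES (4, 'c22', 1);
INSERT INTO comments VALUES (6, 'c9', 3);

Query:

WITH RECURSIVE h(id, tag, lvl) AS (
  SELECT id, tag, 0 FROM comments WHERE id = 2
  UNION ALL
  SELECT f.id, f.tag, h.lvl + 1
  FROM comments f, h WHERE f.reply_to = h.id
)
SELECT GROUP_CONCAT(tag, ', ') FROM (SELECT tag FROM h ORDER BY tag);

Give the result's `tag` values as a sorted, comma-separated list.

c23, c31, c33, c38, c9

Base: id=2 (c33) at lvl 0.
Iteration 1: rows with reply_to in {2} -> c23 (id 3, lvl 1).
Iteration 2: rows with reply_to in {3} -> c38 (id 5, lvl 2), c9 (id 6, lvl 2).
Iteration 3: rows with reply_to in {5,6} -> c31 (id 10, lvl 3).
Iteration 4: no rows with reply_to in {10}; recursion stops.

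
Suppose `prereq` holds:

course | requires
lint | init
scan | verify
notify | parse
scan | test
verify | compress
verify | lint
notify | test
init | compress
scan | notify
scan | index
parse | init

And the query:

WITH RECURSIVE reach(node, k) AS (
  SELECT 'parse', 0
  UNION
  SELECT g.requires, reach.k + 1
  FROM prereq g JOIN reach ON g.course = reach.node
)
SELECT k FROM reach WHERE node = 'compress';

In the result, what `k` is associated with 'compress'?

Base: (parse, k=0).
Iteration 1: edges from {parse} -> (init, k=1).
Iteration 2: edges from {init} -> (compress, k=2).
Iteration 3: no outgoing edges from {compress}; recursion stops.

2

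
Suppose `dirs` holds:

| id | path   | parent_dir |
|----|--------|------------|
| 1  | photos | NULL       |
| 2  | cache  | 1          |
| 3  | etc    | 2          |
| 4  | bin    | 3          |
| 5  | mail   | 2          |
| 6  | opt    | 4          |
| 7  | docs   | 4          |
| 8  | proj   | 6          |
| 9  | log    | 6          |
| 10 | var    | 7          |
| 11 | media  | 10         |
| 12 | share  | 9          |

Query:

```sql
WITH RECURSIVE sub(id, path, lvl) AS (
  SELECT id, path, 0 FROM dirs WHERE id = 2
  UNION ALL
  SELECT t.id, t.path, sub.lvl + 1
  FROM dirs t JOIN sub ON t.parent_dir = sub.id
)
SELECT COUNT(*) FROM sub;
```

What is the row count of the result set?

Base: id=2 (cache) at lvl 0.
Iteration 1: rows with parent_dir in {2} -> etc (id 3, lvl 1), mail (id 5, lvl 1).
Iteration 2: rows with parent_dir in {3,5} -> bin (id 4, lvl 2).
Iteration 3: rows with parent_dir in {4} -> opt (id 6, lvl 3), docs (id 7, lvl 3).
Iteration 4: rows with parent_dir in {6,7} -> proj (id 8, lvl 4), log (id 9, lvl 4), var (id 10, lvl 4).
Iteration 5: rows with parent_dir in {8,9,10} -> media (id 11, lvl 5), share (id 12, lvl 5).
Iteration 6: no rows with parent_dir in {11,12}; recursion stops.
Total rows emitted: 11.

11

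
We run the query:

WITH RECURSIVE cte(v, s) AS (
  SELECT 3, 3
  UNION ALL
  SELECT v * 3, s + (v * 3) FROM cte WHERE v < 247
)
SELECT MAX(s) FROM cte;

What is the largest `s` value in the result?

Base: v=3, s=3.
Iteration 1: 3 < 247 holds -> v = 3 * 3 = 9, s = 3 + 9 = 12.
Iteration 2: 9 < 247 holds -> v = 9 * 3 = 27, s = 12 + 27 = 39.
Iteration 3: 27 < 247 holds -> v = 27 * 3 = 81, s = 39 + 81 = 120.
Iteration 4: 81 < 247 holds -> v = 81 * 3 = 243, s = 120 + 243 = 363.
Iteration 5: 243 < 247 holds -> v = 243 * 3 = 729, s = 363 + 729 = 1092.
Iteration 6: 729 < 247 fails; recursion stops.
s values: 3, 12, 39, 120, 363, 1092; the maximum is 1092.

1092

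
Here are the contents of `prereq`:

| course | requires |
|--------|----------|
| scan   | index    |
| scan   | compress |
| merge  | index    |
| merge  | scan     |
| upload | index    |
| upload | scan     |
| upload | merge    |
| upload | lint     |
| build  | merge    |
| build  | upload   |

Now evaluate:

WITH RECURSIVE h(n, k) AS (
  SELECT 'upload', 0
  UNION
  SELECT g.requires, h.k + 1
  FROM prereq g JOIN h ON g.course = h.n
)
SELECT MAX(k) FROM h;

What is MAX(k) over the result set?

3

Base: (upload, k=0).
Iteration 1: edges from {upload} -> (index, k=1), (lint, k=1), (merge, k=1), (scan, k=1).
Iteration 2: edges from {index,lint,merge,scan} -> (compress, k=2), (index, k=2), (scan, k=2). [UNION drops 1 duplicate row(s)]
Iteration 3: edges from {compress,index,scan} -> (compress, k=3), (index, k=3).
Iteration 4: no outgoing edges from {compress,index}; recursion stops.
k values: 0, 1, 1, 1, 1, 2, 2, 2, 3, 3; the maximum is 3.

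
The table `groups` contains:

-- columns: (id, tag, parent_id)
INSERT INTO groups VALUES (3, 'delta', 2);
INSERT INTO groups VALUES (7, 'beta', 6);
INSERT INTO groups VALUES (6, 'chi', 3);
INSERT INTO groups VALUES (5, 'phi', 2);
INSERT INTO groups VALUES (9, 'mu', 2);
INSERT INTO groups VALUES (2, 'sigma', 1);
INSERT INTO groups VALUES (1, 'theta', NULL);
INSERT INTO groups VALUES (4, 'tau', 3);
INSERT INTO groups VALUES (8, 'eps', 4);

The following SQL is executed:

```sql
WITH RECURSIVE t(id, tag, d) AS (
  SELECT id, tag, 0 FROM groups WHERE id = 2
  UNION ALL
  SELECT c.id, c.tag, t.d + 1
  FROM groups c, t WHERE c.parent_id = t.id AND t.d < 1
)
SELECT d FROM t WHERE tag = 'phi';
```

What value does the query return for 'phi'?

Base: id=2 (sigma) at d 0.
Iteration 1: rows with parent_id in {2} -> delta (id 3, d 1), phi (id 5, d 1), mu (id 9, d 1).
Iteration 2: d < 1 fails for all current rows; recursion stops.

1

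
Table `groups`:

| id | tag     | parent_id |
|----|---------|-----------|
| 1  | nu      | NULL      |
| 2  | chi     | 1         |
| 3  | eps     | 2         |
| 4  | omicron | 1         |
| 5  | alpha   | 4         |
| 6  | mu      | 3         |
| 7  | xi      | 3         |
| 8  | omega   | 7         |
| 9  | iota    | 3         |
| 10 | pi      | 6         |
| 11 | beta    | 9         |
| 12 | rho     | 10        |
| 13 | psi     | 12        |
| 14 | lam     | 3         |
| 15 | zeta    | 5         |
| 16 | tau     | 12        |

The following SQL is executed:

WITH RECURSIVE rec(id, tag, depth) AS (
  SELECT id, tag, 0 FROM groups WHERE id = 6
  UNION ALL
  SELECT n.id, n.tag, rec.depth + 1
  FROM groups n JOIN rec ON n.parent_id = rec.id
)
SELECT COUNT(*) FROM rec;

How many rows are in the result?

5

Base: id=6 (mu) at depth 0.
Iteration 1: rows with parent_id in {6} -> pi (id 10, depth 1).
Iteration 2: rows with parent_id in {10} -> rho (id 12, depth 2).
Iteration 3: rows with parent_id in {12} -> psi (id 13, depth 3), tau (id 16, depth 3).
Iteration 4: no rows with parent_id in {13,16}; recursion stops.
Total rows emitted: 5.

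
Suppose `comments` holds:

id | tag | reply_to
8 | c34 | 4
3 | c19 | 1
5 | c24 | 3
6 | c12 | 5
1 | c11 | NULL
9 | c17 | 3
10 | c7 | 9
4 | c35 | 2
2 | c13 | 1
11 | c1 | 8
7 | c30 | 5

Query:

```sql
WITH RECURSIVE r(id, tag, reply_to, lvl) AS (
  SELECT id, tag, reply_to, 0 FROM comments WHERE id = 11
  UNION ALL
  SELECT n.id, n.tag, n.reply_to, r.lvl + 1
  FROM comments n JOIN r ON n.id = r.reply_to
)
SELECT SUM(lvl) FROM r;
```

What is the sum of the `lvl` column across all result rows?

10

Base: id=11 (c1), reply_to=8, lvl 0.
Iteration 1: join on id=8 -> c34 (id 8, reply_to=4, lvl 1).
Iteration 2: join on id=4 -> c35 (id 4, reply_to=2, lvl 2).
Iteration 3: join on id=2 -> c13 (id 2, reply_to=1, lvl 3).
Iteration 4: join on id=1 -> c11 (id 1, reply_to=NULL, lvl 4).
Iteration 5: reply_to is NULL; no match; recursion stops.
SUM(lvl) = 0 + 1 + 2 + 3 + 4 = 10.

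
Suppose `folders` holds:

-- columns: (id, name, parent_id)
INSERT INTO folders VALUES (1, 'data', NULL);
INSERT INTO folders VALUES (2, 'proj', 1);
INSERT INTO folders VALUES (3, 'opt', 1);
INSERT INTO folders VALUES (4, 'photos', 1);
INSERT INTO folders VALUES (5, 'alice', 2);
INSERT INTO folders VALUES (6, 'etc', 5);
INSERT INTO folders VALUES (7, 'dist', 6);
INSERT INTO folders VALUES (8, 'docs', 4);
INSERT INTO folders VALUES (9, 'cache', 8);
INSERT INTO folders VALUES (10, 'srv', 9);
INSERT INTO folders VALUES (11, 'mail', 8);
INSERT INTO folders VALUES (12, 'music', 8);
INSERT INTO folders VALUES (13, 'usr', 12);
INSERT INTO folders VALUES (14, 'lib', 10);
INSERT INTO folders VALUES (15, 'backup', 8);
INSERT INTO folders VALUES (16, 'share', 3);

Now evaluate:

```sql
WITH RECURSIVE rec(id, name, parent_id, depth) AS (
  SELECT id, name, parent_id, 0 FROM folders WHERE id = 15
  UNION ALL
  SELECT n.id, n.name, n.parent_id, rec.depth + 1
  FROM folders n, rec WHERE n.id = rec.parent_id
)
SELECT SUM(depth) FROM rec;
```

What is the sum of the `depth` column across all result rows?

6

Base: id=15 (backup), parent_id=8, depth 0.
Iteration 1: join on id=8 -> docs (id 8, parent_id=4, depth 1).
Iteration 2: join on id=4 -> photos (id 4, parent_id=1, depth 2).
Iteration 3: join on id=1 -> data (id 1, parent_id=NULL, depth 3).
Iteration 4: parent_id is NULL; no match; recursion stops.
SUM(depth) = 0 + 1 + 2 + 3 = 6.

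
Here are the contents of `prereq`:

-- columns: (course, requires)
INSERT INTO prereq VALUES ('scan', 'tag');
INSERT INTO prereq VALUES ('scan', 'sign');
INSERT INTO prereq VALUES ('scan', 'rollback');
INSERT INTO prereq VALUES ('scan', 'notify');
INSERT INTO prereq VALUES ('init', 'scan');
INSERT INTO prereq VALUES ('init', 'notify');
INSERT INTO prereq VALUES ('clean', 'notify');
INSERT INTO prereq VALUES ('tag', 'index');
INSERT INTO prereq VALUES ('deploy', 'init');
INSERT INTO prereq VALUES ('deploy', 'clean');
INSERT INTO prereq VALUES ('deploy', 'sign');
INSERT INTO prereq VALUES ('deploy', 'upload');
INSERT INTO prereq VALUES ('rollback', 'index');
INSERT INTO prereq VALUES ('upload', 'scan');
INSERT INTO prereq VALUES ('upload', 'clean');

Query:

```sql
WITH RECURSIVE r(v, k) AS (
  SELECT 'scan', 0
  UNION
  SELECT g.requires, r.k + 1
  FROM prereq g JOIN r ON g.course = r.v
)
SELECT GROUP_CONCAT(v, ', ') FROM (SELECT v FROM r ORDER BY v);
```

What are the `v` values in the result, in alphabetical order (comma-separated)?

index, notify, rollback, scan, sign, tag

Base: (scan, k=0).
Iteration 1: edges from {scan} -> (notify, k=1), (rollback, k=1), (sign, k=1), (tag, k=1).
Iteration 2: edges from {notify,rollback,sign,tag} -> (index, k=2). [UNION drops 1 duplicate row(s)]
Iteration 3: no outgoing edges from {index}; recursion stops.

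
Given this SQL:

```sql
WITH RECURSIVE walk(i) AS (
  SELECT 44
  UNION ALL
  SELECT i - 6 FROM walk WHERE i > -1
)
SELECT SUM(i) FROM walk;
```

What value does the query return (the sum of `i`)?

180

Base: i=44.
Iteration 1: 44 > -1 holds -> i = 44 - 6 = 38.
Iteration 2: 38 > -1 holds -> i = 38 - 6 = 32.
Iteration 3: 32 > -1 holds -> i = 32 - 6 = 26.
Iteration 4: 26 > -1 holds -> i = 26 - 6 = 20.
Iteration 5: 20 > -1 holds -> i = 20 - 6 = 14.
Iteration 6: 14 > -1 holds -> i = 14 - 6 = 8.
Iteration 7: 8 > -1 holds -> i = 8 - 6 = 2.
Iteration 8: 2 > -1 holds -> i = 2 - 6 = -4.
Iteration 9: -4 > -1 fails; recursion stops.
SUM(i) = 44 + 38 + 32 + 26 + 20 + 14 + 8 + 2 + -4 = 180.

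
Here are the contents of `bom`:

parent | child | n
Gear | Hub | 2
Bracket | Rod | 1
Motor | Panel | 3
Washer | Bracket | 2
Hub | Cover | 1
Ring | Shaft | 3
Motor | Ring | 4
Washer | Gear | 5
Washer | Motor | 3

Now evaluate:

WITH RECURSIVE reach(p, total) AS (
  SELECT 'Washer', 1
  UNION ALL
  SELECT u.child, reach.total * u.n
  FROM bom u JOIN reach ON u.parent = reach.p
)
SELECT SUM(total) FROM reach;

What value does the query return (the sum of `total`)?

Base: (Washer, total=1).
Iteration 1: components of {Washer} -> Bracket = 1*2 = 2, Gear = 1*5 = 5, Motor = 1*3 = 3.
Iteration 2: components of {Bracket,Gear,Motor} -> Hub = 5*2 = 10, Panel = 3*3 = 9, Ring = 3*4 = 12, Rod = 2*1 = 2.
Iteration 3: components of {Hub,Panel,Ring,Rod} -> Cover = 10*1 = 10, Shaft = 12*3 = 36.
Iteration 4: no further components; recursion stops.
SUM(total) = 1 + 5 + 2 + 3 + 10 + 2 + 9 + 12 + 10 + 36 = 90.

90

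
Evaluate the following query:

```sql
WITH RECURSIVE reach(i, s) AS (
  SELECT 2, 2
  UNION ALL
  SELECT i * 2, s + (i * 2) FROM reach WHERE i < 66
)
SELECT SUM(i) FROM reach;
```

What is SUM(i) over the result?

Base: i=2, s=2.
Iteration 1: 2 < 66 holds -> i = 2 * 2 = 4, s = 2 + 4 = 6.
Iteration 2: 4 < 66 holds -> i = 4 * 2 = 8, s = 6 + 8 = 14.
Iteration 3: 8 < 66 holds -> i = 8 * 2 = 16, s = 14 + 16 = 30.
Iteration 4: 16 < 66 holds -> i = 16 * 2 = 32, s = 30 + 32 = 62.
Iteration 5: 32 < 66 holds -> i = 32 * 2 = 64, s = 62 + 64 = 126.
Iteration 6: 64 < 66 holds -> i = 64 * 2 = 128, s = 126 + 128 = 254.
Iteration 7: 128 < 66 fails; recursion stops.
SUM(i) = 2 + 4 + 8 + 16 + 32 + 64 + 128 = 254.

254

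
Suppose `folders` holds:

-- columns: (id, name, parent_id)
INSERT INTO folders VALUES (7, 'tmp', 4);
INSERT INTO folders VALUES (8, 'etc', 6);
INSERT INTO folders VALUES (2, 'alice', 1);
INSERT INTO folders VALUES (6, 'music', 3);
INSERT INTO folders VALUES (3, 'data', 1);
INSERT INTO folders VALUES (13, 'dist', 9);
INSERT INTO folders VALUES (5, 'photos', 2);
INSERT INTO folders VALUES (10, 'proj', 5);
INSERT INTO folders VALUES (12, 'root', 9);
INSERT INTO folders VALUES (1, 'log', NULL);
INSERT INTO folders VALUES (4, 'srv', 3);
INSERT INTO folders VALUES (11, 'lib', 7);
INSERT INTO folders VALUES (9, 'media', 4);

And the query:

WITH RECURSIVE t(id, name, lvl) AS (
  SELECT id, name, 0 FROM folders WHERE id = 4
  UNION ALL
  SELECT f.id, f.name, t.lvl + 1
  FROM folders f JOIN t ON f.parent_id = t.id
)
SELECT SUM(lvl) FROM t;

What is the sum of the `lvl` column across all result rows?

Base: id=4 (srv) at lvl 0.
Iteration 1: rows with parent_id in {4} -> tmp (id 7, lvl 1), media (id 9, lvl 1).
Iteration 2: rows with parent_id in {7,9} -> lib (id 11, lvl 2), root (id 12, lvl 2), dist (id 13, lvl 2).
Iteration 3: no rows with parent_id in {11,12,13}; recursion stops.
SUM(lvl) = 0 + 1 + 1 + 2 + 2 + 2 = 8.

8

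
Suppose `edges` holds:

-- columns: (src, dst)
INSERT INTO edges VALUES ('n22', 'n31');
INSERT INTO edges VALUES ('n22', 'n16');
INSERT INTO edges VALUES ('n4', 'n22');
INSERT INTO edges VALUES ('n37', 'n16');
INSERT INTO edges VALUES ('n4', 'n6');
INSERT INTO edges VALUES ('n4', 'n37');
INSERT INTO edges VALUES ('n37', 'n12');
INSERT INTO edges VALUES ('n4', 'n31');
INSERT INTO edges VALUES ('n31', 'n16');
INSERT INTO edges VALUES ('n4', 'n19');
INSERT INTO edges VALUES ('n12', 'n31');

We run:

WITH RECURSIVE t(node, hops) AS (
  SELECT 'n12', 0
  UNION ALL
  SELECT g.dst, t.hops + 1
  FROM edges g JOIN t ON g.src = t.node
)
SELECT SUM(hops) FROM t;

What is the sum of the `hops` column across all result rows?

Base: (n12, hops=0).
Iteration 1: edges from {n12} -> (n31, hops=1).
Iteration 2: edges from {n31} -> (n16, hops=2).
Iteration 3: no outgoing edges from {n16}; recursion stops.
SUM(hops) = 0 + 1 + 2 = 3.

3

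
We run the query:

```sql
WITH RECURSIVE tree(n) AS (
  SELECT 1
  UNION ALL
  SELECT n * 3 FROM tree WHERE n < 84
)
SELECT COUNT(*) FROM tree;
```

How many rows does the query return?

Base: n=1.
Iteration 1: 1 < 84 holds -> n = 1 * 3 = 3.
Iteration 2: 3 < 84 holds -> n = 3 * 3 = 9.
Iteration 3: 9 < 84 holds -> n = 9 * 3 = 27.
Iteration 4: 27 < 84 holds -> n = 27 * 3 = 81.
Iteration 5: 81 < 84 holds -> n = 81 * 3 = 243.
Iteration 6: 243 < 84 fails; recursion stops.
Total rows emitted: 6.

6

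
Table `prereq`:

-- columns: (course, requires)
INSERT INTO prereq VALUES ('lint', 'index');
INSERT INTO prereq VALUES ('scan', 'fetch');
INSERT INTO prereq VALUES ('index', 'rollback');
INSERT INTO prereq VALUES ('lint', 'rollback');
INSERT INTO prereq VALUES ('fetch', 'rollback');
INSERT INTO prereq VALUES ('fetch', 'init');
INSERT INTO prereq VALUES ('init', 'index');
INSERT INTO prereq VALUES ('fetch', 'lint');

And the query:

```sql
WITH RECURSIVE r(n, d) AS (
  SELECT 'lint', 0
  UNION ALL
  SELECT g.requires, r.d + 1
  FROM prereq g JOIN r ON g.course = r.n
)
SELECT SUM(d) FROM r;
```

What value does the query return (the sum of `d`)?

Base: (lint, d=0).
Iteration 1: edges from {lint} -> (index, d=1), (rollback, d=1).
Iteration 2: edges from {index,rollback} -> (rollback, d=2).
Iteration 3: no outgoing edges from {rollback}; recursion stops.
SUM(d) = 0 + 1 + 1 + 2 = 4.

4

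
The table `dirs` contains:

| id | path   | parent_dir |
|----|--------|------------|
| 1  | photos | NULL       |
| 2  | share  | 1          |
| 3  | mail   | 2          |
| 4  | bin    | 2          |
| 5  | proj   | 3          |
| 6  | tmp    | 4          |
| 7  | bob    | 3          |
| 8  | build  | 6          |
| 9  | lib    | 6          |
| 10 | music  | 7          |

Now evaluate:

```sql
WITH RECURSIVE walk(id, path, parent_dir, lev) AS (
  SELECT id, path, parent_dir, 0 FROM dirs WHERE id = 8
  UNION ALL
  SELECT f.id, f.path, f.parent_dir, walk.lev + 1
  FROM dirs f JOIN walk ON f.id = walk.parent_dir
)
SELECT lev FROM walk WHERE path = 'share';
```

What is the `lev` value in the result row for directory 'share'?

3

Base: id=8 (build), parent_dir=6, lev 0.
Iteration 1: join on id=6 -> tmp (id 6, parent_dir=4, lev 1).
Iteration 2: join on id=4 -> bin (id 4, parent_dir=2, lev 2).
Iteration 3: join on id=2 -> share (id 2, parent_dir=1, lev 3).
Iteration 4: join on id=1 -> photos (id 1, parent_dir=NULL, lev 4).
Iteration 5: parent_dir is NULL; no match; recursion stops.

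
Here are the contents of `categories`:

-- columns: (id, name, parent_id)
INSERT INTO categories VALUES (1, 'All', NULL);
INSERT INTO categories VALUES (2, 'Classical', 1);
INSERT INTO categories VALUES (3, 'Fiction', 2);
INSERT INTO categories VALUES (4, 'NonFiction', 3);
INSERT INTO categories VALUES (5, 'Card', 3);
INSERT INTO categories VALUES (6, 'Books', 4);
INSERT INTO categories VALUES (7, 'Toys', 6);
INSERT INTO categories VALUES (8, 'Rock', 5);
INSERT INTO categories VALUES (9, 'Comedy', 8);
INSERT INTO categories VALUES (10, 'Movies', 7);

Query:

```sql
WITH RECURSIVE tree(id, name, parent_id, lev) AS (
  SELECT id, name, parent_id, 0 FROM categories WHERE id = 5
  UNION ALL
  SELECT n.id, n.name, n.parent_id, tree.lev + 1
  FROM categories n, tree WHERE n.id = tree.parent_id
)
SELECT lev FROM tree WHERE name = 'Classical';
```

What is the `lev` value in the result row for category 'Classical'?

2

Base: id=5 (Card), parent_id=3, lev 0.
Iteration 1: join on id=3 -> Fiction (id 3, parent_id=2, lev 1).
Iteration 2: join on id=2 -> Classical (id 2, parent_id=1, lev 2).
Iteration 3: join on id=1 -> All (id 1, parent_id=NULL, lev 3).
Iteration 4: parent_id is NULL; no match; recursion stops.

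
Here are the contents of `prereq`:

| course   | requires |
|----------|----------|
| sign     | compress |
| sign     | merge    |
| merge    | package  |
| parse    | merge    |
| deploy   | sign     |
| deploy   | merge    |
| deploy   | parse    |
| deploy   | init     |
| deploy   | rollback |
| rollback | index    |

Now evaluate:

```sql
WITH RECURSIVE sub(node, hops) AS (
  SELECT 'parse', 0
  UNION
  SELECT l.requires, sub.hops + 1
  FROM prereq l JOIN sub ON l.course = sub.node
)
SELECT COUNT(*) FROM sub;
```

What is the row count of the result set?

Base: (parse, hops=0).
Iteration 1: edges from {parse} -> (merge, hops=1).
Iteration 2: edges from {merge} -> (package, hops=2).
Iteration 3: no outgoing edges from {package}; recursion stops.
Total rows emitted: 3.

3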